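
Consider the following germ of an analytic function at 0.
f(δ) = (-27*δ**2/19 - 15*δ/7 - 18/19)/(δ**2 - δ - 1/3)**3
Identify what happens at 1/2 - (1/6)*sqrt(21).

The point is a pole of order 3.

The denominator factor δ**2 - δ - 1/3 vanishes at 1/2 - (1/6)*sqrt(21) and appears to the power 3; the numerator there equals -426/133 + (79/133)*sqrt(21), nonzero, and no other factor vanishes.
Hence a pole whose order is the multiplicity, 3.


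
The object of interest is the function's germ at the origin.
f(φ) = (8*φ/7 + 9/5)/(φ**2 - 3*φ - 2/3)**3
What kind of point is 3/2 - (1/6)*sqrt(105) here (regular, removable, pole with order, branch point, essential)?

The denominator factor φ**2 - 3*φ - 2/3 vanishes at 3/2 - (1/6)*sqrt(105) and appears to the power 3; the numerator there equals 123/35 - (4/21)*sqrt(105), nonzero, and no other factor vanishes.
Hence a pole whose order is the multiplicity, 3.

The point is a pole of order 3.


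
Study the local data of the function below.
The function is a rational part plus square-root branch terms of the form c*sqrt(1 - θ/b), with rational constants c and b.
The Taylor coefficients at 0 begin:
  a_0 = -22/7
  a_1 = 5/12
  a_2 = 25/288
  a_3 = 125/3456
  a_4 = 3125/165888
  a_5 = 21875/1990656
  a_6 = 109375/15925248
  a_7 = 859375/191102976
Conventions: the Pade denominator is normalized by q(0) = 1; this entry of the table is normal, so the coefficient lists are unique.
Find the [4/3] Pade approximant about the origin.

The Pade approximant has numerator coefficients [-22/7, 365/84, -3625/2016, 5375/24192, -625/165888]; denominator coefficients [1, -5/4, 125/288, -125/3456].

Taylor coefficients needed (read off): a_0 = -22/7, a_1 = 5/12, a_2 = 25/288, a_3 = 125/3456, a_4 = 3125/165888, a_5 = 21875/1990656, a_6 = 109375/15925248, a_7 = 859375/191102976.
Write the denominator as Q(θ) = 1 + q1*θ + q2*θ^2 + q3*θ^3. Requiring Q*f - P = O(θ^8) with deg P <= 4 kills the coefficients of θ^5..θ^7 in Q*f:
  θ^5: a_5 + q1*a_4 + q2*a_3 + q3*a_2 = 0, i.e. 21875/1990656 + (3125/165888)*q1 + (125/3456)*q2 + (25/288)*q3 = 0.
  θ^6: a_6 + q1*a_5 + q2*a_4 + q3*a_3 = 0, i.e. 109375/15925248 + (21875/1990656)*q1 + (3125/165888)*q2 + (125/3456)*q3 = 0.
  θ^7: a_7 + q1*a_6 + q2*a_5 + q3*a_4 = 0, i.e. 859375/191102976 + (109375/15925248)*q1 + (21875/1990656)*q2 + (3125/165888)*q3 = 0.
Solving this linear system: q1 = -5/4, q2 = 125/288, q3 = -125/3456.
The numerator is Q*f truncated at degree 4: P0 = a_0 = -22/7; P1 = a_1 + q1*a_0 = 365/84; P2 = a_2 + q1*a_1 + q2*a_0 = -3625/2016; P3 = a_3 + q1*a_2 + q2*a_1 + q3*a_0 = 5375/24192; P4 = a_4 + q1*a_3 + q2*a_2 + q3*a_1 = -625/165888.


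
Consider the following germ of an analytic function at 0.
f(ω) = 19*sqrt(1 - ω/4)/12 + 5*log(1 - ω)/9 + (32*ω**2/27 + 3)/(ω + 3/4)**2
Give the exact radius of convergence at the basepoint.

Denominator factor (ω + 3/4)^2: pole of order 2 at -3/4, modulus 3/4.
Branch term (5/9)*log(1 - ω/(1)): its argument vanishes at ω = 1, a logarithmic branch point, modulus 1.
Branch term (19/12)*sqrt(1 - ω/(4)): its argument vanishes at ω = 4, a square-root branch point, modulus 4.
The radius of convergence is the smallest modulus among the singular points: 3/4.

The radius of convergence is 3/4.


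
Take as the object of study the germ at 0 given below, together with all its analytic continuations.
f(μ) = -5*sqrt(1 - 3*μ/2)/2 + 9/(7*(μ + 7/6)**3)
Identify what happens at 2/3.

The point is an algebraic (square-root) branch point.

The term (-5/2)*sqrt(1 - μ/(2/3)) has argument 1 - 2/3/(2/3) = 0 at 2/3: a square-root (algebraic, two-sheeted) branch point; the remaining terms are analytic or single-valued there.


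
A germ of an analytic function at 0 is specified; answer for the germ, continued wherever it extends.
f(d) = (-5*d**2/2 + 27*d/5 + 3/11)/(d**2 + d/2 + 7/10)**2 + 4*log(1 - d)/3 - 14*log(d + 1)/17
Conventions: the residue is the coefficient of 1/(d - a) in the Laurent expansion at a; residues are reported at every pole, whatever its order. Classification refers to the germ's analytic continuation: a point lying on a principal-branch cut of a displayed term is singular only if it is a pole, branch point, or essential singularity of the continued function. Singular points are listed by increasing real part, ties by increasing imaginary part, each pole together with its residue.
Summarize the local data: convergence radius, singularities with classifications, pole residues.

Radius of convergence at 0: (1/10)*sqrt(70).
At -1: a logarithmic branch point.
At (-1/4) - ((1/20)*sqrt(255))*i: a pole of order 2; residue -((2488/28611)*sqrt(255))*i.
At (-1/4) + ((1/20)*sqrt(255))*i: a pole of order 2; residue ((2488/28611)*sqrt(255))*i.
At 1: a logarithmic branch point.


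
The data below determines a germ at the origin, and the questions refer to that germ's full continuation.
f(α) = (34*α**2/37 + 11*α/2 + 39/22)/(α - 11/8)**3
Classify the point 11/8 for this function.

The point is a pole of order 3.

The denominator factor α - 11/8 vanishes at 11/8 and appears to the power 3; the numerator there equals 144209/13024, nonzero, and no other factor vanishes.
Hence a pole whose order is the multiplicity, 3.


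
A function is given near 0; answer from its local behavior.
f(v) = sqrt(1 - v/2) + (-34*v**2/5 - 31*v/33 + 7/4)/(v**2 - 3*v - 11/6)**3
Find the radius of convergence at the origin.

The radius of convergence is -3/2 + (7/6)*sqrt(3).

Denominator factor (v**2 - 3*v - 11/6)^3: discriminant 49/3, real irrational roots 3/2 + (7/6)*sqrt(3) and 3/2 - (7/6)*sqrt(3); poles of order 3, moduli 3/2 + (7/6)*sqrt(3) and -3/2 + (7/6)*sqrt(3).
Branch term (1)*sqrt(1 - v/(2)): its argument vanishes at v = 2, a square-root branch point, modulus 2.
The radius of convergence is the smallest modulus among the singular points: -3/2 + (7/6)*sqrt(3).


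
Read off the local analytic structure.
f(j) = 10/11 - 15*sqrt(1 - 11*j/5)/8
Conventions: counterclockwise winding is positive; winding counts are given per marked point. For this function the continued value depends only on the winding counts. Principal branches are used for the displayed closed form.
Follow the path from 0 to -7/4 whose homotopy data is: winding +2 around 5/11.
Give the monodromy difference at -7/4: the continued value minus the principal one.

Continued minus principal equals 0.

The rational part is single-valued and drops out of the difference; each branch term changes only by its own monodromy.
(-15/8)*sqrt(1 - j/(5/11)): winding +2 is even, the square root returns to the same sheet, contribution 0.
Summing the contributions at j = -7/4 gives 0.


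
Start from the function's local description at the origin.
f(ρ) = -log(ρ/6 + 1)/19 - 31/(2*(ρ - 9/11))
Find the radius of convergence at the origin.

The radius of convergence is 9/11.

Denominator factor (ρ - 9/11): pole of order 1 at 9/11, modulus 9/11.
Branch term (-1/19)*log(1 - ρ/(-6)): its argument vanishes at ρ = -6, a logarithmic branch point, modulus 6.
The radius of convergence is the smallest modulus among the singular points: 9/11.


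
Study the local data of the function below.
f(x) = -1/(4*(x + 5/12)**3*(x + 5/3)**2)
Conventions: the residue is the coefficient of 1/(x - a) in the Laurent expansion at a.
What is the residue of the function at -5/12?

At the order-3 pole -5/12 set g(x) = (x - (-5/12))^3*f(x) = -1/(4*(x + 5/3)**2).
Order-3 pole: residue = g''(a)/2; g''(-5/12) = -384/625, so the residue is -192/625.

The residue is -192/625.


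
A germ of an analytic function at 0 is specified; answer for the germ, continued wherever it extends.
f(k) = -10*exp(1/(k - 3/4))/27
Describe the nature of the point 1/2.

There is no denominator, hence no pole anywhere.
The essential point of exp(1/(k - (3/4))) is 3/4, not 1/2.
So the germ continues analytically to 1/2.

The point is a regular point.


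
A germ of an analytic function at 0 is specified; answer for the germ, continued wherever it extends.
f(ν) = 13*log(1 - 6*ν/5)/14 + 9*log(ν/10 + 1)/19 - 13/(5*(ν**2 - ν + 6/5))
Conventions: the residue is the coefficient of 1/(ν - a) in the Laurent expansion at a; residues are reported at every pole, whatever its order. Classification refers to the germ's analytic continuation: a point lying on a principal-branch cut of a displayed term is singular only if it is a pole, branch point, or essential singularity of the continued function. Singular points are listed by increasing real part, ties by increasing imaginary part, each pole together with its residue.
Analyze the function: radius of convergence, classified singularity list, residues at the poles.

Denominator factor (ν**2 - ν + 6/5): discriminant -19/5, complex-conjugate roots (1/2) + ((1/10)*sqrt(95))*i and (1/2) - ((1/10)*sqrt(95))*i; poles of order 1, moduli (1/5)*sqrt(30) and (1/5)*sqrt(30).
Branch term (13/14)*log(1 - ν/(5/6)): its argument vanishes at ν = 5/6, a logarithmic branch point, modulus 5/6.
Branch term (9/19)*log(1 - ν/(-10)): its argument vanishes at ν = -10, a logarithmic branch point, modulus 10.
The radius of convergence is the smallest modulus among the singular points: 5/6.
The branch terms are analytic at (1/2) - ((1/10)*sqrt(95))*i and contribute nothing to the residue; only the rational part matters.
The factor ν**2 - ν + 6/5 splits as (ν - a)(ν - a') with a = (1/2) - ((1/10)*sqrt(95))*i, a' = (1/2) + ((1/10)*sqrt(95))*i. At the order-1 pole a set g(ν) = (ν - a)*(rational part) = [-13/5] / (ν - a').
Simple pole: residue = g(a) at a = (1/2) - ((1/10)*sqrt(95))*i, which is -((13/95)*sqrt(95))*i.
The branch terms are analytic at (1/2) + ((1/10)*sqrt(95))*i and contribute nothing to the residue; only the rational part matters.
The factor ν**2 - ν + 6/5 splits as (ν - a)(ν - a') with a = (1/2) + ((1/10)*sqrt(95))*i, a' = (1/2) - ((1/10)*sqrt(95))*i. At the order-1 pole a set g(ν) = (ν - a)*(rational part) = [-13/5] / (ν - a').
Simple pole: residue = g(a) at a = (1/2) + ((1/10)*sqrt(95))*i, which is ((13/95)*sqrt(95))*i.
List the singular points by increasing real part (a conjugate pair: the negative imaginary part first).

Radius of convergence at 0: 5/6.
At -10: a logarithmic branch point.
At (1/2) - ((1/10)*sqrt(95))*i: a pole of order 1; residue -((13/95)*sqrt(95))*i.
At (1/2) + ((1/10)*sqrt(95))*i: a pole of order 1; residue ((13/95)*sqrt(95))*i.
At 5/6: a logarithmic branch point.


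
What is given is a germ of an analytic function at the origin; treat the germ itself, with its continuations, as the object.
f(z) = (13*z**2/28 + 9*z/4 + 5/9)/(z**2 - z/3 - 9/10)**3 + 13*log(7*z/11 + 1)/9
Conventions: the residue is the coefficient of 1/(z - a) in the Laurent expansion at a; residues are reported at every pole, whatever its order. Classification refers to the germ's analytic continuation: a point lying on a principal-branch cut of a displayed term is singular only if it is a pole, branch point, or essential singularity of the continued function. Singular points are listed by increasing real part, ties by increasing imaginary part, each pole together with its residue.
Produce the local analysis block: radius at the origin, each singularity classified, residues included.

Radius of convergence at 0: -1/6 + (1/30)*sqrt(835).
At -11/7: a logarithmic branch point.
At 1/6 - (1/30)*sqrt(835): a pole of order 3; residue -(816345/130408964)*sqrt(835).
At 1/6 + (1/30)*sqrt(835): a pole of order 3; residue (816345/130408964)*sqrt(835).


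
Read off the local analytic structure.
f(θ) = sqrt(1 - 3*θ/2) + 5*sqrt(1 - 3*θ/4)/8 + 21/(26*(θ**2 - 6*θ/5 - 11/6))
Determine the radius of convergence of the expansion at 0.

Denominator factor (θ**2 - 6*θ/5 - 11/6): discriminant 658/75, real irrational roots 3/5 + (1/30)*sqrt(1974) and 3/5 - (1/30)*sqrt(1974); poles of order 1, moduli 3/5 + (1/30)*sqrt(1974) and -3/5 + (1/30)*sqrt(1974).
Branch term (5/8)*sqrt(1 - θ/(4/3)): its argument vanishes at θ = 4/3, a square-root branch point, modulus 4/3.
Branch term (1)*sqrt(1 - θ/(2/3)): its argument vanishes at θ = 2/3, a square-root branch point, modulus 2/3.
The radius of convergence is the smallest modulus among the singular points: 2/3.

The radius of convergence is 2/3.


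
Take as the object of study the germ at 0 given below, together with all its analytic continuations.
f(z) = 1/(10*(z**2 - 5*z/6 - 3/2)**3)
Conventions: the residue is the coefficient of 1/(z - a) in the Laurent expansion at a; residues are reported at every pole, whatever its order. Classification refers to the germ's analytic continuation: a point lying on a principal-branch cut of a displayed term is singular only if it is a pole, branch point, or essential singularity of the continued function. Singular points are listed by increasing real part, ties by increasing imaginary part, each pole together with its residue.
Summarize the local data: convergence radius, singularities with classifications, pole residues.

Denominator factor (z**2 - 5*z/6 - 3/2)^3: discriminant 241/36, real irrational roots 5/12 + (1/12)*sqrt(241) and 5/12 - (1/12)*sqrt(241); poles of order 3, moduli 5/12 + (1/12)*sqrt(241) and -5/12 + (1/12)*sqrt(241).
The radius of convergence is the smallest modulus among the singular points: -5/12 + (1/12)*sqrt(241).
The factor z**2 - 5*z/6 - 3/2 splits as (z - a)(z - a') with a = 5/12 - (1/12)*sqrt(241), a' = 5/12 + (1/12)*sqrt(241). At the order-3 pole a set g(z) = (z - a)^3*f(z) = [1/10] / (z - a')^3.
Order-3 pole: residue = g''(a)/2; g''(5/12 - (1/12)*sqrt(241)) = -(46656/69987605)*sqrt(241), so the residue is -(23328/69987605)*sqrt(241).
The factor z**2 - 5*z/6 - 3/2 splits as (z - a)(z - a') with a = 5/12 + (1/12)*sqrt(241), a' = 5/12 - (1/12)*sqrt(241). At the order-3 pole a set g(z) = (z - a)^3*f(z) = [1/10] / (z - a')^3.
Order-3 pole: residue = g''(a)/2; g''(5/12 + (1/12)*sqrt(241)) = (46656/69987605)*sqrt(241), so the residue is (23328/69987605)*sqrt(241).
List the singular points by increasing real part (a conjugate pair: the negative imaginary part first).

Radius of convergence at 0: -5/12 + (1/12)*sqrt(241).
At 5/12 - (1/12)*sqrt(241): a pole of order 3; residue -(23328/69987605)*sqrt(241).
At 5/12 + (1/12)*sqrt(241): a pole of order 3; residue (23328/69987605)*sqrt(241).


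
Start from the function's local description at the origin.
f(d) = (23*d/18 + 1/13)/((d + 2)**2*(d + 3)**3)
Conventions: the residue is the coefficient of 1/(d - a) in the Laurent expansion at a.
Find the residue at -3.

The residue is -2039/234.

At the order-3 pole -3 set g(d) = (d - (-3))^3*f(d) = (23*d/18 + 1/13)/(d + 2)**2.
Order-3 pole: residue = g''(a)/2; g''(-3) = -2039/117, so the residue is -2039/234.


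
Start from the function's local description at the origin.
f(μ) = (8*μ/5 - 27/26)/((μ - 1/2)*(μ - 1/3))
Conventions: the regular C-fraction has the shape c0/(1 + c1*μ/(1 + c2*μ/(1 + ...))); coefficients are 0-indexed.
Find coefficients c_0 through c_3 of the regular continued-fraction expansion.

Taylor coefficients (expand at 0): a_0 = -81/13, a_1 = -1401/65, a_2 = -915/13, a_3 = -1113/5.
c0 = a_0 = -81/13. Peel one level at a time: if S = 1 + c*μ/S' with S'(0) = 1, then c is the μ-coefficient of S and S' = c*μ/(S - 1).
S_1 = c0/f = 1 + (-467/135)*μ + (12214/18225)*μ^2 + ...; c1 = -467/135.
S_2 = c1*μ/(S_1 - 1) = 1 + (12214/63045)*μ + (73284/218089)*μ^2 + ...; c2 = 12214/63045.
S_3 = c2*μ/(S_2 - 1) = 1 + (-810/467)*μ + ...; c3 = -810/467.

The regular C-fraction coefficients are [-81/13, -467/135, 12214/63045, -810/467].


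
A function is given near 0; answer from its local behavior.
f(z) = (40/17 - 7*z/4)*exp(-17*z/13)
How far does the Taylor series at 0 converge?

The factor exp(-17*z/13) is entire and contributes no finite singular point.
The polynomial part has no poles.
No finite singular points: the Taylor series at 0 converges everywhere.

The radius of convergence is infinite.


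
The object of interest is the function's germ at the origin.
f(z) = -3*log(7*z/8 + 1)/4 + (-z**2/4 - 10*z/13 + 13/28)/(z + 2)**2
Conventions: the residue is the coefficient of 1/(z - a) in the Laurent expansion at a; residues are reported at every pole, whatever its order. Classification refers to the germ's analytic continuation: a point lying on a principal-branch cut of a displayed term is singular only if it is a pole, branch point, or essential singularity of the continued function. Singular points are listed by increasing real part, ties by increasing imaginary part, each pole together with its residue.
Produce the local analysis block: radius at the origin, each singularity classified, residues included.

Denominator factor (z + 2)^2: pole of order 2 at -2, modulus 2.
Branch term (-3/4)*log(1 - z/(-8/7)): its argument vanishes at z = -8/7, a logarithmic branch point, modulus 8/7.
The radius of convergence is the smallest modulus among the singular points: 8/7.
The branch term is analytic at -2 and contributes nothing to the residue; only the rational part matters.
At the order-2 pole -2 set g(z) = (z - (-2))^2*(rational part) = -z**2/4 - 10*z/13 + 13/28.
Order-2 pole: residue = g'(a); g'(-2) = 3/13, so the residue is 3/13.
List the singular points by increasing real part (a conjugate pair: the negative imaginary part first).

Radius of convergence at 0: 8/7.
At -2: a pole of order 2; residue 3/13.
At -8/7: a logarithmic branch point.


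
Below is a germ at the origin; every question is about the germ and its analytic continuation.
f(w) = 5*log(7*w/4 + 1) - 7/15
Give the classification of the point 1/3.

The point is a regular point.

There is no denominator, hence no pole anywhere.
Branch term log(1 - w/(-4/7)): argument at 1/3 is 19/12, nonzero, so 1/3 is not its branch point (a point on a principal cut is still regular for the continued germ).
So the germ continues analytically to 1/3.


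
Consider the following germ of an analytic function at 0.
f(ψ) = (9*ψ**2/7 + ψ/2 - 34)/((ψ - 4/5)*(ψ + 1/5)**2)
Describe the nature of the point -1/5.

The point is a pole of order 2.

The denominator factor ψ + 1/5 vanishes at -1/5 and appears to the power 2; the numerator there equals -11917/350, nonzero, and no other factor vanishes.
Hence a pole whose order is the multiplicity, 2.


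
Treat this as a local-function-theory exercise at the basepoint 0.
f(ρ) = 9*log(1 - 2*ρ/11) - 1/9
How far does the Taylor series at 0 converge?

The radius of convergence is 11/2.

Branch term (9)*log(1 - ρ/(11/2)): its argument vanishes at ρ = 11/2, a logarithmic branch point, modulus 11/2.
The radius of convergence is the smallest modulus among the singular points: 11/2.


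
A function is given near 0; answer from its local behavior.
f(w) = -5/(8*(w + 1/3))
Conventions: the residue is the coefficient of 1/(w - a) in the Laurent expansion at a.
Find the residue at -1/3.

The residue is -5/8.

At the order-1 pole -1/3 set g(w) = (w - (-1/3))*f(w) = -5/8.
Simple pole: residue = g(a) at a = -1/3, which is -5/8.


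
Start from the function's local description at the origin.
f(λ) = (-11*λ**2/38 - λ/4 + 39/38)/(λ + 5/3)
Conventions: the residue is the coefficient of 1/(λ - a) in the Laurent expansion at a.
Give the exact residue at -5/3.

At the order-1 pole -5/3 set g(λ) = (λ - (-5/3))*f(λ) = -11*λ**2/38 - λ/4 + 39/38.
Simple pole: residue = g(a) at a = -5/3, which is 23/36.

The residue is 23/36.


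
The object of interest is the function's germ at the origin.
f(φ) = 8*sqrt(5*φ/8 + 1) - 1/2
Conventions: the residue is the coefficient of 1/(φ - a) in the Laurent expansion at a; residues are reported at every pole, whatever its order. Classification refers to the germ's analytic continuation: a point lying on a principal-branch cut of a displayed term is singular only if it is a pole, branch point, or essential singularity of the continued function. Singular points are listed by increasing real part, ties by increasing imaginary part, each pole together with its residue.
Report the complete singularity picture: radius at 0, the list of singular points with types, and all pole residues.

Radius of convergence at 0: 8/5.
At -8/5: an algebraic (square-root) branch point.

Branch term (8)*sqrt(1 - φ/(-8/5)): its argument vanishes at φ = -8/5, a square-root branch point, modulus 8/5.
The radius of convergence is the smallest modulus among the singular points: 8/5.


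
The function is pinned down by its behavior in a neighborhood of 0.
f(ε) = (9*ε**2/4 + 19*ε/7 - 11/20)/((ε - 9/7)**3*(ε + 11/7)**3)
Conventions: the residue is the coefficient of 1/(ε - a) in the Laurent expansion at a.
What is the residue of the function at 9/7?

The residue is -1221423/16000000.

At the order-3 pole 9/7 set g(ε) = (ε - (9/7))^3*f(ε) = (9*ε**2/4 + 19*ε/7 - 11/20)/(ε + 11/7)**3.
Order-3 pole: residue = g''(a)/2; g''(9/7) = -1221423/8000000, so the residue is -1221423/16000000.


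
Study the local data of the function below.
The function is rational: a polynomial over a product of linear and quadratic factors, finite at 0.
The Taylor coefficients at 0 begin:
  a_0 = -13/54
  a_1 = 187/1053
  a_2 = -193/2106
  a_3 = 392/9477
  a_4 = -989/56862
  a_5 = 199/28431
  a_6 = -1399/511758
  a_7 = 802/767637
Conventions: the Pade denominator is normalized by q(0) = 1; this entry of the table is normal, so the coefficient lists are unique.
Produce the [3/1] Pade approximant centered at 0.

The Pade approximant has numerator coefficients [-13/54, 42025/550368, -42025/2476656, 42025/14859936]; denominator coefficients [1, 989/2352].

Taylor coefficients needed (read off): a_0 = -13/54, a_1 = 187/1053, a_2 = -193/2106, a_3 = 392/9477, a_4 = -989/56862.
Write the denominator as Q(κ) = 1 + q1*κ. Requiring Q*f - P = O(κ^5) with deg P <= 3 kills the coefficients of κ^4..κ^4 in Q*f:
  κ^4: a_4 + q1*a_3 = 0, i.e. -989/56862 + (392/9477)*q1 = 0.
Solving this linear system: q1 = 989/2352.
The numerator is Q*f truncated at degree 3: P0 = a_0 = -13/54; P1 = a_1 + q1*a_0 = 42025/550368; P2 = a_2 + q1*a_1 = -42025/2476656; P3 = a_3 + q1*a_2 = 42025/14859936.


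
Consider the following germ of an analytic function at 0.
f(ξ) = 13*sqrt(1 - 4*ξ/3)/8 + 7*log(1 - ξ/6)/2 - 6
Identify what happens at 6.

The term (7/2)*log(1 - ξ/(6)) has argument 1 - 6/(6) = 0 at 6: a logarithmic (infinitely-sheeted) branch point; the remaining terms are analytic or single-valued there.

The point is a logarithmic branch point.


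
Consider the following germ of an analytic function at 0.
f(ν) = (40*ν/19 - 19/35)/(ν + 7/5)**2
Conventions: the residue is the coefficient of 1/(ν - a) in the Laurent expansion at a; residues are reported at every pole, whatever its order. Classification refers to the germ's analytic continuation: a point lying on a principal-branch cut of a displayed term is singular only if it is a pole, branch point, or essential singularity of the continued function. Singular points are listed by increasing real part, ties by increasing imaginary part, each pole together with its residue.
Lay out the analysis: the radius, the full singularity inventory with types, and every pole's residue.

Radius of convergence at 0: 7/5.
At -7/5: a pole of order 2; residue 40/19.

Denominator factor (ν + 7/5)^2: pole of order 2 at -7/5, modulus 7/5.
The radius of convergence is the smallest modulus among the singular points: 7/5.
At the order-2 pole -7/5 set g(ν) = (ν - (-7/5))^2*f(ν) = 40*ν/19 - 19/35.
Order-2 pole: residue = g'(a); g'(-7/5) = 40/19, so the residue is 40/19.


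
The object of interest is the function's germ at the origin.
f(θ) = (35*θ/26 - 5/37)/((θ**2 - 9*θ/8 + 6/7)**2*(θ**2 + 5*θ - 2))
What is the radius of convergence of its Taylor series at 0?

The radius of convergence is -5/2 + (1/2)*sqrt(33).

Denominator factor (θ**2 - 9*θ/8 + 6/7)^2: discriminant -969/448, complex-conjugate roots (9/16) + ((1/112)*sqrt(6783))*i and (9/16) - ((1/112)*sqrt(6783))*i; poles of order 2, moduli (1/7)*sqrt(42) and (1/7)*sqrt(42).
Denominator factor (θ**2 + 5*θ - 2): discriminant 33, real irrational roots -5/2 + (1/2)*sqrt(33) and -5/2 - (1/2)*sqrt(33); poles of order 1, moduli -5/2 + (1/2)*sqrt(33) and 5/2 + (1/2)*sqrt(33).
The radius of convergence is the smallest modulus among the singular points: -5/2 + (1/2)*sqrt(33).


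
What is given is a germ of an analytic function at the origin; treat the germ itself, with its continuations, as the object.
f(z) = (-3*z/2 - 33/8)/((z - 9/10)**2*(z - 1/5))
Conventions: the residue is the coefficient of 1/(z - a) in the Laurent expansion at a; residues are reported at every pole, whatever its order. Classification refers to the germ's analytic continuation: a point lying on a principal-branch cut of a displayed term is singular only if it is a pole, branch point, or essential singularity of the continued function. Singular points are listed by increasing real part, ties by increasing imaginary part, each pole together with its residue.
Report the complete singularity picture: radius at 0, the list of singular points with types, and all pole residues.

Denominator factor (z - 1/5): pole of order 1 at 1/5, modulus 1/5.
Denominator factor (z - 9/10)^2: pole of order 2 at 9/10, modulus 9/10.
The radius of convergence is the smallest modulus among the singular points: 1/5.
At the order-1 pole 1/5 set g(z) = (z - (1/5))*f(z) = (-3*z/2 - 33/8)/(z - 9/10)**2.
Simple pole: residue = g(a) at a = 1/5, which is -885/98.
At the order-2 pole 9/10 set g(z) = (z - (9/10))^2*f(z) = (-3*z/2 - 33/8)/(z - 1/5).
Order-2 pole: residue = g'(a); g'(9/10) = 885/98, so the residue is 885/98.
List the singular points by increasing real part (a conjugate pair: the negative imaginary part first).

Radius of convergence at 0: 1/5.
At 1/5: a pole of order 1; residue -885/98.
At 9/10: a pole of order 2; residue 885/98.


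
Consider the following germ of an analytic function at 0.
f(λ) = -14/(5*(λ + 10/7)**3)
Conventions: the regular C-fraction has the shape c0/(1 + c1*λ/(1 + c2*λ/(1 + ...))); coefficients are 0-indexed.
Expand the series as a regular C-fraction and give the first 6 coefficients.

The regular C-fraction coefficients are [-2401/2500, 21/10, -7/10, 7/15, -7/60, 7/20].

Taylor coefficients (expand at 0): a_0 = -2401/2500, a_1 = 50421/25000, a_2 = -352947/125000, a_3 = 823543/250000, a_4 = -17294403/5000000, a_5 = 847425747/250000000.
c0 = a_0 = -2401/2500. Peel one level at a time: if S = 1 + c*λ/S' with S'(0) = 1, then c is the λ-coefficient of S and S' = c*λ/(S - 1).
S_1 = c0/f = 1 + (21/10)*λ + (147/100)*λ^2 + ...; c1 = 21/10.
S_2 = c1*λ/(S_1 - 1) = 1 + (-7/10)*λ + (49/150)*λ^2 + ...; c2 = -7/10.
S_3 = c2*λ/(S_2 - 1) = 1 + (7/15)*λ + (49/900)*λ^2 + ...; c3 = 7/15.
S_4 = c3*λ/(S_3 - 1) = 1 + (-7/60)*λ + (49/1200)*λ^2 + ...; c4 = -7/60.
S_5 = c4*λ/(S_4 - 1) = 1 + (7/20)*λ + ...; c5 = 7/20.


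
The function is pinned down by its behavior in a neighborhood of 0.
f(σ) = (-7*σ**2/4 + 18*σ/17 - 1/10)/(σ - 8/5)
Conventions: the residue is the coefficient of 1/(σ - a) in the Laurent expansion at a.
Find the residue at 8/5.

The residue is -2453/850.

At the order-1 pole 8/5 set g(σ) = (σ - (8/5))*f(σ) = -7*σ**2/4 + 18*σ/17 - 1/10.
Simple pole: residue = g(a) at a = 8/5, which is -2453/850.


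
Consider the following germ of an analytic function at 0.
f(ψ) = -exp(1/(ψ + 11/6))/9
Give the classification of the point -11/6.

The exponent 1/(ψ - (-11/6)) has a pole at -11/6, so exp(1/(ψ - (-11/6))) takes every nonzero value near it: an essential singularity (not a pole of any order).

The point is an essential singularity.


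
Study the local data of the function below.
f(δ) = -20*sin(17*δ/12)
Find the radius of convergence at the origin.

The radius of convergence is infinite.

The factor -sin(17*δ/12) is entire and contributes no finite singular point.
The polynomial part has no poles.
No finite singular points: the Taylor series at 0 converges everywhere.


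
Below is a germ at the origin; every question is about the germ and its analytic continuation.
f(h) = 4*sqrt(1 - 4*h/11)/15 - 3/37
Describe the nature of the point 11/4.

The point is an algebraic (square-root) branch point.

The term (4/15)*sqrt(1 - h/(11/4)) has argument 1 - 11/4/(11/4) = 0 at 11/4: a square-root (algebraic, two-sheeted) branch point; the remaining terms are analytic or single-valued there.


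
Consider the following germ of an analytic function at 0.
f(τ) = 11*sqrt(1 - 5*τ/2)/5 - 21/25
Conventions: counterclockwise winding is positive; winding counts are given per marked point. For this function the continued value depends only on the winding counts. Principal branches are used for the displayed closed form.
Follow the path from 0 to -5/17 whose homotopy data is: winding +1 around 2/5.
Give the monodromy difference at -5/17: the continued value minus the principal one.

Continued minus principal equals -(11/85)*sqrt(2006).

The rational part is single-valued and drops out of the difference; each branch term changes only by its own monodromy.
(11/5)*sqrt(1 - τ/(2/5)): winding +1 is odd, the square root flips sign, contributing -2*(11/5)*sqrt(1 - (-5/17)/(2/5)) = -2*(11/5)*sqrt(59/34) = -(11/85)*sqrt(2006).
Summing the contributions at τ = -5/17 gives -(11/85)*sqrt(2006).


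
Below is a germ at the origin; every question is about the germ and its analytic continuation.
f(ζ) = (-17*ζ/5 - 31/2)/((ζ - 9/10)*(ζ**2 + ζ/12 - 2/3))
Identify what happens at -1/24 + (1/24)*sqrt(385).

The denominator factor ζ**2 + ζ/12 - 2/3 vanishes at -1/24 + (1/24)*sqrt(385) and appears to the power 1; the numerator there equals -1843/120 - (17/120)*sqrt(385), nonzero, and no other factor vanishes.
Hence a pole whose order is the multiplicity, 1.

The point is a pole of order 1.


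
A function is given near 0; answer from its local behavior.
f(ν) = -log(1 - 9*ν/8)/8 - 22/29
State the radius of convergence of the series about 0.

The radius of convergence is 8/9.

Branch term (-1/8)*log(1 - ν/(8/9)): its argument vanishes at ν = 8/9, a logarithmic branch point, modulus 8/9.
The radius of convergence is the smallest modulus among the singular points: 8/9.


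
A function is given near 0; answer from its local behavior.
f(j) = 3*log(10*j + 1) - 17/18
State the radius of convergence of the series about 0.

The radius of convergence is 1/10.

Branch term (3)*log(1 - j/(-1/10)): its argument vanishes at j = -1/10, a logarithmic branch point, modulus 1/10.
The radius of convergence is the smallest modulus among the singular points: 1/10.


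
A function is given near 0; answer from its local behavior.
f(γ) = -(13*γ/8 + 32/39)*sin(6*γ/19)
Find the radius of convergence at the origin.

The factor -sin(6*γ/19) is entire and contributes no finite singular point.
The polynomial part has no poles.
No finite singular points: the Taylor series at 0 converges everywhere.

The radius of convergence is infinite.


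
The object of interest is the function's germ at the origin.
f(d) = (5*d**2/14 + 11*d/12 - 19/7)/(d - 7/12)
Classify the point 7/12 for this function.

The point is a pole of order 1.

The denominator factor d - 7/12 vanishes at 7/12 and appears to the power 1; the numerator there equals -461/224, nonzero, and no other factor vanishes.
Hence a pole whose order is the multiplicity, 1.


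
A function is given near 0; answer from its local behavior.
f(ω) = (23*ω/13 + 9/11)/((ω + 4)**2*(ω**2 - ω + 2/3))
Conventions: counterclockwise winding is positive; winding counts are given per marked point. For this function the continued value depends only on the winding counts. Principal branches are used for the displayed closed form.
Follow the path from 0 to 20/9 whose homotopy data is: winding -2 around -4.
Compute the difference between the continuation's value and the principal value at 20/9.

Continued minus principal equals 0.

The function is rational, hence single-valued: continuing it around any pole returns the same value, so the difference is 0.


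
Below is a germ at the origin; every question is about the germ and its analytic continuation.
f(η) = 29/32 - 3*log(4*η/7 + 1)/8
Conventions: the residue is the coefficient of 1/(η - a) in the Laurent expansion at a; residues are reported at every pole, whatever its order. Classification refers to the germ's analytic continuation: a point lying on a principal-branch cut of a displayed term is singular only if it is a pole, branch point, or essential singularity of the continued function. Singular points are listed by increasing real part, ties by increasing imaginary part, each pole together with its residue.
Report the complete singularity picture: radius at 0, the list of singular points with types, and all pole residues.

Radius of convergence at 0: 7/4.
At -7/4: a logarithmic branch point.

Branch term (-3/8)*log(1 - η/(-7/4)): its argument vanishes at η = -7/4, a logarithmic branch point, modulus 7/4.
The radius of convergence is the smallest modulus among the singular points: 7/4.


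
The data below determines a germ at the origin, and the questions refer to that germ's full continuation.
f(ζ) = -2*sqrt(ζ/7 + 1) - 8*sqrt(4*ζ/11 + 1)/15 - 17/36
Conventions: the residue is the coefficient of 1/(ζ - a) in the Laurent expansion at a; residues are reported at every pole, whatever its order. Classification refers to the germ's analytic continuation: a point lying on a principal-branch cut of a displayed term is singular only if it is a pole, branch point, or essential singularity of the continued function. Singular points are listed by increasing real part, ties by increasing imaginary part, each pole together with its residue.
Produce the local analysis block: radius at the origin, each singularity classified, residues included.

Radius of convergence at 0: 11/4.
At -7: an algebraic (square-root) branch point.
At -11/4: an algebraic (square-root) branch point.

Branch term (-8/15)*sqrt(1 - ζ/(-11/4)): its argument vanishes at ζ = -11/4, a square-root branch point, modulus 11/4.
Branch term (-2)*sqrt(1 - ζ/(-7)): its argument vanishes at ζ = -7, a square-root branch point, modulus 7.
The radius of convergence is the smallest modulus among the singular points: 11/4.
List the singular points by increasing real part (a conjugate pair: the negative imaginary part first).


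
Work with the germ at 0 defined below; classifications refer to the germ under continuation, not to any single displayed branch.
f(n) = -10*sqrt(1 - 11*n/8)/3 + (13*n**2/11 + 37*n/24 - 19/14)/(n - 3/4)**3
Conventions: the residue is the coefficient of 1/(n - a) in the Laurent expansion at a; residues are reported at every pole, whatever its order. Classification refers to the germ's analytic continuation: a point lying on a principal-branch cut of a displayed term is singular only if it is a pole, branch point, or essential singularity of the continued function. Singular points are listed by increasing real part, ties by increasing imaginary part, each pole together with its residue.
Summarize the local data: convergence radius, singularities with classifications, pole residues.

Denominator factor (n - 3/4)^3: pole of order 3 at 3/4, modulus 3/4.
Branch term (-10/3)*sqrt(1 - n/(8/11)): its argument vanishes at n = 8/11, a square-root branch point, modulus 8/11.
The radius of convergence is the smallest modulus among the singular points: 8/11.
The branch term is analytic at 3/4 and contributes nothing to the residue; only the rational part matters.
At the order-3 pole 3/4 set g(n) = (n - (3/4))^3*(rational part) = 13*n**2/11 + 37*n/24 - 19/14.
Order-3 pole: residue = g''(a)/2; g''(3/4) = 26/11, so the residue is 13/11.
List the singular points by increasing real part (a conjugate pair: the negative imaginary part first).

Radius of convergence at 0: 8/11.
At 8/11: an algebraic (square-root) branch point.
At 3/4: a pole of order 3; residue 13/11.


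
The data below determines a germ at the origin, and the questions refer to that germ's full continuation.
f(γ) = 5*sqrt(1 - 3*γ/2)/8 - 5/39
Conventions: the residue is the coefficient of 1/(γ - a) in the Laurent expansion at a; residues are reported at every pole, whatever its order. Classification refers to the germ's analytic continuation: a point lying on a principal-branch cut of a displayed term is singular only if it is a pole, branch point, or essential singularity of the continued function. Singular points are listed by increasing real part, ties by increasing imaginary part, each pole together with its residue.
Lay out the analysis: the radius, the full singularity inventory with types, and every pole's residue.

Branch term (5/8)*sqrt(1 - γ/(2/3)): its argument vanishes at γ = 2/3, a square-root branch point, modulus 2/3.
The radius of convergence is the smallest modulus among the singular points: 2/3.

Radius of convergence at 0: 2/3.
At 2/3: an algebraic (square-root) branch point.


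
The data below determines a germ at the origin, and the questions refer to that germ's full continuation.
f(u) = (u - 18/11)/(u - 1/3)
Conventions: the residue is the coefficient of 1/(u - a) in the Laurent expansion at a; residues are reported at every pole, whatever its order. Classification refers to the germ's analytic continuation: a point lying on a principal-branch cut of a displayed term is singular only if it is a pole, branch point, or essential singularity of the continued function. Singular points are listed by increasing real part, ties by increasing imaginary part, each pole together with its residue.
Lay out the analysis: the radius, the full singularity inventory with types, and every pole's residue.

Radius of convergence at 0: 1/3.
At 1/3: a pole of order 1; residue -43/33.

Denominator factor (u - 1/3): pole of order 1 at 1/3, modulus 1/3.
The radius of convergence is the smallest modulus among the singular points: 1/3.
At the order-1 pole 1/3 set g(u) = (u - (1/3))*f(u) = u - 18/11.
Simple pole: residue = g(a) at a = 1/3, which is -43/33.


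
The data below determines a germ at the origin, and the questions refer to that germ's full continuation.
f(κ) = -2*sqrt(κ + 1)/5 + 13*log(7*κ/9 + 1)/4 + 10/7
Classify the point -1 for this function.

The term (-2/5)*sqrt(1 - κ/(-1)) has argument 1 - -1/(-1) = 0 at -1: a square-root (algebraic, two-sheeted) branch point; the remaining terms are analytic or single-valued there.

The point is an algebraic (square-root) branch point.


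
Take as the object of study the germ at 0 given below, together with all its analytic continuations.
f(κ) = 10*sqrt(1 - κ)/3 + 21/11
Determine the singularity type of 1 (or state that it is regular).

The point is an algebraic (square-root) branch point.

The term (10/3)*sqrt(1 - κ/(1)) has argument 1 - 1/(1) = 0 at 1: a square-root (algebraic, two-sheeted) branch point; the remaining terms are analytic or single-valued there.


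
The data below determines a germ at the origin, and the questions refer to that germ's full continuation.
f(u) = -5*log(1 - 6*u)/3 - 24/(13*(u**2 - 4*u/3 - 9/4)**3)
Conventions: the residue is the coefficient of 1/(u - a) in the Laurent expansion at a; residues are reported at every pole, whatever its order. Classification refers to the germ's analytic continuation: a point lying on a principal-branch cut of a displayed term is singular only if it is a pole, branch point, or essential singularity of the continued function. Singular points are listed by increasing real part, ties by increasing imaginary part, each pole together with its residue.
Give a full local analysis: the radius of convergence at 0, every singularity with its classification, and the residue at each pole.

Radius of convergence at 0: 1/6.
At 2/3 - (1/6)*sqrt(97): a pole of order 3; residue (34992/11864749)*sqrt(97).
At 1/6: a logarithmic branch point.
At 2/3 + (1/6)*sqrt(97): a pole of order 3; residue -(34992/11864749)*sqrt(97).

Denominator factor (u**2 - 4*u/3 - 9/4)^3: discriminant 97/9, real irrational roots 2/3 + (1/6)*sqrt(97) and 2/3 - (1/6)*sqrt(97); poles of order 3, moduli 2/3 + (1/6)*sqrt(97) and -2/3 + (1/6)*sqrt(97).
Branch term (-5/3)*log(1 - u/(1/6)): its argument vanishes at u = 1/6, a logarithmic branch point, modulus 1/6.
The radius of convergence is the smallest modulus among the singular points: 1/6.
The branch term is analytic at 2/3 - (1/6)*sqrt(97) and contributes nothing to the residue; only the rational part matters.
The factor u**2 - 4*u/3 - 9/4 splits as (u - a)(u - a') with a = 2/3 - (1/6)*sqrt(97), a' = 2/3 + (1/6)*sqrt(97). At the order-3 pole a set g(u) = (u - a)^3*(rational part) = [-24/13] / (u - a')^3.
Order-3 pole: residue = g''(a)/2; g''(2/3 - (1/6)*sqrt(97)) = (69984/11864749)*sqrt(97), so the residue is (34992/11864749)*sqrt(97).
The branch term is analytic at 2/3 + (1/6)*sqrt(97) and contributes nothing to the residue; only the rational part matters.
The factor u**2 - 4*u/3 - 9/4 splits as (u - a)(u - a') with a = 2/3 + (1/6)*sqrt(97), a' = 2/3 - (1/6)*sqrt(97). At the order-3 pole a set g(u) = (u - a)^3*(rational part) = [-24/13] / (u - a')^3.
Order-3 pole: residue = g''(a)/2; g''(2/3 + (1/6)*sqrt(97)) = -(69984/11864749)*sqrt(97), so the residue is -(34992/11864749)*sqrt(97).
List the singular points by increasing real part (a conjugate pair: the negative imaginary part first).
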